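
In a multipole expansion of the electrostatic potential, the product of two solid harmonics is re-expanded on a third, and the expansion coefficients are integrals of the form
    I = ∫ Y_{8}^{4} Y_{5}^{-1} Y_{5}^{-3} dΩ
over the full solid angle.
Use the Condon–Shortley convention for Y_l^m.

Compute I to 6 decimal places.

m-sum 0 ✓  L=18 even ✓  3≤5≤13 ✓
Π(2lᵢ+1) = 17×11×11 = 2057
triangle coeff Δ(8,5,5) = 1/37413090
Σ_t [3,5]: t=3:−1/1036800 t=4:+1/331776 t=5:−1/1036800 = 1/921600
(3j)²=490/46189 [(8 5 5; 0 0 0)], sign=-1
Σ_t [2,4]: t=2:+1/4147200 t=3:−1/3628800 t=4:+1/46448640 = -1/77414400
(3j)²=3/41990 [(8 5 5; 4 -1 -3)], sign=-1
⇒ 4πI² = 1617/1037153
I = (+1)√(1617/1037153/(4π)) = 0.01113855

0.011139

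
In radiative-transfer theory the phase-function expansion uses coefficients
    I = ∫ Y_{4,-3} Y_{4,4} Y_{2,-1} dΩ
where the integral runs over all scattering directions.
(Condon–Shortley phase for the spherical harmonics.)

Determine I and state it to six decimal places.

0.198645

Checks pass: Σm=0; 10 even; l₃=2∈[0,8].
(2·4+1)(2·4+1)(2·2+1) = 405
Δ: 6! 2! 2! / 11! → 1/13860
sum: t=2:+1/192 t=3:−1/36 t=4:+1/192 = -5/288
3j²(4 4 2; 0 0 0) = Δ·Π!·Σ² = 20/693  (sign -1)
sum: t=6:+1/1440 = 1/1440
3j²(4 4 2; -3 4 -1) = Δ·Π!·Σ² = 7/165  (sign -1)
combine: 4πI² = 405·20/693·7/165 = 60/121
take √, sign +1: I = 0.19864517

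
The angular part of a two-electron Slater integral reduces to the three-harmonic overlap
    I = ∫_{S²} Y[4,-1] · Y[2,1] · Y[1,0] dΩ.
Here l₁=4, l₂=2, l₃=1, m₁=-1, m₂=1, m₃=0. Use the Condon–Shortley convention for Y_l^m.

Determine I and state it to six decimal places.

0.000000

l₃=1 ∉ [2,6] — triangle fails ⇒ I = 0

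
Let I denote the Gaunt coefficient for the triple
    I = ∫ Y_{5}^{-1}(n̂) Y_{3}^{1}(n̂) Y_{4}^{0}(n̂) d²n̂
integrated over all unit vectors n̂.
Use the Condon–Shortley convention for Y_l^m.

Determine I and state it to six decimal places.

-0.086020

Rules hold: Σm=0, L=12 even, 2≤4≤8.
N = 11·7·9 = 693
Δ = 4!·6!·2!/13! = 1/180180
Racah Σ t=1..3: t=1:−1/576 t=2:+1/144 t=3:−1/576 = 1/288
⇒ 3j(5 3 4; 0 0 0)² = 20/1001, sgn +1
Racah Σ t=2..4: t=2:+1/384 t=3:−1/216 t=4:+1/2304 = -11/6912
⇒ 3j(5 3 4; -1 1 0)² = 11/1638, sgn -1
4πI² = N·(3j₀)²·(3jₘ)² = 110/1183
I = -1·√(0.0929839/4π) = -0.08601992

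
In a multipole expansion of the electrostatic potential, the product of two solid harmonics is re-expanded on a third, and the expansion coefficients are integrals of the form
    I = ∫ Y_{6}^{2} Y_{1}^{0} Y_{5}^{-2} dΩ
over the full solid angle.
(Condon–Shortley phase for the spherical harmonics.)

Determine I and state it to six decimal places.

0.231133

Checks pass: Σm=0; 12 even; l₃=5∈[5,7].
(2·6+1)(2·1+1)(2·5+1) = 429
Δ: 2! 10! 0! / 13! → 1/858
sum: t=1:−1/14400 = -1/14400
3j²(6 1 5; 0 0 0) = Δ·Π!·Σ² = 6/143  (sign +1)
sum: t=1:−1/30240 = -1/30240
3j²(6 1 5; 2 0 -2) = Δ·Π!·Σ² = 16/429  (sign +1)
combine: 4πI² = 429·6/143·16/429 = 96/143
take √, sign +1: I = 0.23113338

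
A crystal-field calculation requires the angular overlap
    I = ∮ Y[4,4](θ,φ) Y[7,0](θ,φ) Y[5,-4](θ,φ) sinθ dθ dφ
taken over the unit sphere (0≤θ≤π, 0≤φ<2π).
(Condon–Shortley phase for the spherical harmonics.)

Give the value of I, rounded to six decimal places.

-0.041736

Rules hold: Σm=0, L=16 even, 3≤5≤11.
N = 9·15·11 = 1485
Δ = 6!·2!·8!/17! = 1/6126120
Racah Σ t=2..4: t=2:+1/69120 t=3:−1/20736 t=4:+1/69120 = -1/51840
⇒ 3j(4 7 5; 0 0 0)² = 280/21879, sgn +1
Racah Σ t=0..0: t=0:+1/7257600 = 1/7257600
⇒ 3j(4 7 5; 4 0 -4)² = 14/12155, sgn -1
4πI² = N·(3j₀)²·(3jₘ)² = 11760/537251
I = -1·√(0.0218892/4π) = -0.04173593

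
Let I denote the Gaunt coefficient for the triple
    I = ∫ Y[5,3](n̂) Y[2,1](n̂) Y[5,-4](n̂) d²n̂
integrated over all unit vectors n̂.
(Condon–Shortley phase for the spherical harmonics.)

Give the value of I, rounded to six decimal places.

0.196098

m-sum 0 ✓  L=12 even ✓  3≤5≤7 ✓
Π(2lᵢ+1) = 11×5×11 = 605
triangle coeff Δ(5,2,5) = 1/38610
Σ_t [0,2]: t=0:+1/2880 t=1:−1/576 t=2:+1/2880 = -1/960
(3j)²=10/429 [(5 2 5; 0 0 0)], sign=+1
Σ_t [1,2]: t=1:−1/10080 t=2:+1/80640 = -1/11520
(3j)²=49/1430 [(5 2 5; 3 1 -4)], sign=+1
⇒ 4πI² = 245/507
I = (+1)√(245/507/(4π)) = 0.19609844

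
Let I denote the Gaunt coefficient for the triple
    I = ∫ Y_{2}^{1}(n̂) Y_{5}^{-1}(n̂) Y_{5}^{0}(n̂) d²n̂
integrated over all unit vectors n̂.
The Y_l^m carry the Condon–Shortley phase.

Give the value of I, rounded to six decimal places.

-0.036166

m-sum 0 ✓  L=12 even ✓  3≤5≤7 ✓
Π(2lᵢ+1) = 5×11×11 = 605
triangle coeff Δ(2,5,5) = 1/38610
Σ_t [0,2]: t=0:+1/2880 t=1:−1/576 t=2:+1/2880 = -1/960
(3j)²=10/429 [(2 5 5; 0 0 0)], sign=+1
Σ_t [0,1]: t=0:+1/1152 t=1:−1/1440 = 1/5760
(3j)²=1/858 [(2 5 5; 1 -1 0)], sign=-1
⇒ 4πI² = 25/1521
I = (-1)√(25/1521/(4π)) = -0.03616600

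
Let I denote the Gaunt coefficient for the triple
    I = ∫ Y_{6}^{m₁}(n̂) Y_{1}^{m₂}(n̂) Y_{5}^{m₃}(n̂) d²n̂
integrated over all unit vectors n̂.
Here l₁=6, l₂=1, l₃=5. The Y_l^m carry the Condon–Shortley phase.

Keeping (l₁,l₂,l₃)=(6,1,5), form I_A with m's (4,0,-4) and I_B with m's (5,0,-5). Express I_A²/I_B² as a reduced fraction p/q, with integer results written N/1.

20/11

Same 6,1,5: normalisation and zero-m 3j drop out of the ratio.
A: Δ: 2! 10! 0! / 13! → 1/858; sum: t=1:−1/362880 = -1/362880; 3j²(6 1 5; 4 0 -4) = Δ·Π!·Σ² = 10/429  (sign +1)
B: Δ: 2! 10! 0! / 13! → 1/858; sum: t=1:−1/3628800 = -1/3628800; 3j²(6 1 5; 5 0 -5) = Δ·Π!·Σ² = 1/78  (sign -1)
I_A²/I_B² = (10/429)/(1/78) = 20/11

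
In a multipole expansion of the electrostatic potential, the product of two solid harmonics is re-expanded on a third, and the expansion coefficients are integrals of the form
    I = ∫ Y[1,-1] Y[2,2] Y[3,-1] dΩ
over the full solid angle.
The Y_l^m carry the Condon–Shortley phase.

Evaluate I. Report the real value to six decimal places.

-0.082589

Rules hold: Σm=0, L=6 even, 1≤3≤3.
N = 3·5·7 = 105
Δ = 0!·2!·4!/7! = 1/105
Racah Σ t=0..0: t=0:+1/4 = 1/4
⇒ 3j(1 2 3; 0 0 0)² = 3/35, sgn -1
Racah Σ t=0..0: t=0:+1/48 = 1/48
⇒ 3j(1 2 3; -1 2 -1)² = 1/105, sgn +1
4πI² = N·(3j₀)²·(3jₘ)² = 3/35
I = -1·√(0.0857143/4π) = -0.08258890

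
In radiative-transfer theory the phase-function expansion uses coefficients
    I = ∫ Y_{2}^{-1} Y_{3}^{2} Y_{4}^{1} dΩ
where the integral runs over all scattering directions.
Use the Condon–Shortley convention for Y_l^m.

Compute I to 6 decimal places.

0.000000

Σmᵢ = 2 ≠ 0, so the φ-integral vanishes; I = 0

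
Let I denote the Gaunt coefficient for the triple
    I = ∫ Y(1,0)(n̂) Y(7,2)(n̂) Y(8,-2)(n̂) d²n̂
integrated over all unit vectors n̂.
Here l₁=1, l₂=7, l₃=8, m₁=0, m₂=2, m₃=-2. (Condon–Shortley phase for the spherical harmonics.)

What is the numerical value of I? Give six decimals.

0.237007

m-sum 0 ✓  L=16 even ✓  6≤8≤8 ✓
Π(2lᵢ+1) = 3×15×17 = 765
triangle coeff Δ(1,7,8) = 1/2040
Σ_t [0,0]: t=0:+1/25401600 = 1/25401600
(3j)²=8/255 [(1 7 8; 0 0 0)], sign=+1
Σ_t [0,0]: t=0:+1/43545600 = 1/43545600
(3j)²=1/34 [(1 7 8; 0 2 -2)], sign=+1
⇒ 4πI² = 12/17
I = (+1)√(12/17/(4π)) = 0.23700703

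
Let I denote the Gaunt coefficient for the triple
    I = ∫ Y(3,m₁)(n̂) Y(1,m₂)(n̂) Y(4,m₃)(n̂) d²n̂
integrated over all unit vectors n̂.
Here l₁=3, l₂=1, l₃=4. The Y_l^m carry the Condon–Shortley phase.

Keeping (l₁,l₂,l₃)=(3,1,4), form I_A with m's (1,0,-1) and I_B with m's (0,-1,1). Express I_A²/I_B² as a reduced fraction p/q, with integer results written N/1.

Shared (l₁,l₂,l₃)=(3,1,4): N and (l;000)² cancel in I_A²/I_B².
A: Δ = 0!·6!·2!/9! = 1/252; Racah Σ t=0..0: t=0:+1/48 = 1/48; ⇒ 3j(3 1 4; 1 0 -1)² = 5/84, sgn -1
B: Δ = 0!·6!·2!/9! = 1/252; Racah Σ t=0..0: t=0:+1/72 = 1/72; ⇒ 3j(3 1 4; 0 -1 1)² = 5/126, sgn -1
I_A²/I_B² = (5/84)/(5/126) = 3/2

3/2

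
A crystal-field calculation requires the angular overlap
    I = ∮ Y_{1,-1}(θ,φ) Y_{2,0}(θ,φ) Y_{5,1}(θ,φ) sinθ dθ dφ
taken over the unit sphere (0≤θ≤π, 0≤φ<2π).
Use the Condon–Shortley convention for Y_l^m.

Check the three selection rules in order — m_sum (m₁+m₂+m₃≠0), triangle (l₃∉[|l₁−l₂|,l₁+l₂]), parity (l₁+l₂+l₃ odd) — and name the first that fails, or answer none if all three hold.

triangle

azimuthal sum: -1 + 0 + 1 = 0  ✓
1 ≤ 5 ≤ 3 (triangle on l)  ✗
L = 1 + 2 + 5 = 8 (even)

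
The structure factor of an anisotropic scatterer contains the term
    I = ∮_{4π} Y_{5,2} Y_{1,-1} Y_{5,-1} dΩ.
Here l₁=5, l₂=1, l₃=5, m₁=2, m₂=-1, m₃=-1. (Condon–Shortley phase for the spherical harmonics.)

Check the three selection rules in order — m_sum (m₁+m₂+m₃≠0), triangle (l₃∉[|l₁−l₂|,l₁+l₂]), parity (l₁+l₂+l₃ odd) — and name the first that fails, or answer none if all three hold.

parity

Σmᵢ = 0  ✓
l₃∈[|l₁−l₂|,l₁+l₂]=[4,6], have l₃=5  ✓
Σlᵢ = 11 ⇒ odd  ✗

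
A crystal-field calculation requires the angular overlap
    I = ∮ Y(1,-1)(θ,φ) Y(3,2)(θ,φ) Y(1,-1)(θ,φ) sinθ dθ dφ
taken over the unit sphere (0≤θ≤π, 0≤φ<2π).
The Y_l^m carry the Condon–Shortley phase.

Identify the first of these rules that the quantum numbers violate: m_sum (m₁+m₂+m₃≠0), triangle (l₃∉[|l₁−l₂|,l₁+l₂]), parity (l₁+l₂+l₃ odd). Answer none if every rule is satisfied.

triangle

m₁+m₂+m₃ = -1 + 2 − 1 = 0  ✓
triangle: |1−3|=2 ≤ l₃=1 ≤ 1+3=4  ✗
parity: l₁+l₂+l₃ = 5 is odd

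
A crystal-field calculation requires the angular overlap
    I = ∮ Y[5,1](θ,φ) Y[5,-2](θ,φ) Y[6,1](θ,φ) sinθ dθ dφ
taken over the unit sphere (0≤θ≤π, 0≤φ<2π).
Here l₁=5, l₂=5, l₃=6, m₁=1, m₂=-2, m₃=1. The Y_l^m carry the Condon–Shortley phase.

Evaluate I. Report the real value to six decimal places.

Checks pass: Σm=0; 16 even; l₃=6∈[0,10].
(2·5+1)(2·5+1)(2·6+1) = 1573
Δ: 4! 6! 6! / 17! → 1/28588560
sum: t=0:+1/345600 t=1:−1/13824 t=2:+1/5184 t=3:−1/13824 t=4:+1/345600 = 7/129600
3j²(5 5 6; 0 0 0) = Δ·Π!·Σ² = 80/7293  (sign +1)
sum: t=0:+1/41472 t=1:−1/10368 t=2:+1/23040 t=3:−1/518400 = -1/32400
3j²(5 5 6; 1 -2 1) = Δ·Π!·Σ² = 128/12155  (sign +1)
combine: 4πI² = 1573·80/7293·128/12155 = 2048/11271
take √, sign +1: I = 0.12024827

0.120248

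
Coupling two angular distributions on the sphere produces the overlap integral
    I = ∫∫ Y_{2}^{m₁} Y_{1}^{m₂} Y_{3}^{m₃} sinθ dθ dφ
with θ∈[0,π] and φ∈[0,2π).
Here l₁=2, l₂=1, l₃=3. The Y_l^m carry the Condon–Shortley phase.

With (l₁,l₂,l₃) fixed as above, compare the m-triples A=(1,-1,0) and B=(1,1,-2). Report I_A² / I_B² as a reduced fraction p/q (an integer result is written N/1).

3/10

l's match ⇒ only the (l;m) 3-j factors differ between A and B.
A: triangle coeff Δ(2,1,3) = 1/105; Σ_t [0,0]: t=0:+1/12 = 1/12; (3j)²=1/35 [(2 1 3; 1 -1 0)], sign=-1
B: triangle coeff Δ(2,1,3) = 1/105; Σ_t [0,0]: t=0:+1/12 = 1/12; (3j)²=2/21 [(2 1 3; 1 1 -2)], sign=-1
I_A²/I_B² = (1/35)/(2/21) = 3/10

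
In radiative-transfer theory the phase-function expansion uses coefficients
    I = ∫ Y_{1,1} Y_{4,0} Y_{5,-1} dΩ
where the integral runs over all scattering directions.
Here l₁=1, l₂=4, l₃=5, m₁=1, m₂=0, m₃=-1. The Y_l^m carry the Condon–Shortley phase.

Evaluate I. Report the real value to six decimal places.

Rules hold: Σm=0, L=10 even, 3≤5≤5.
N = 3·9·11 = 297
Δ = 0!·2!·8!/11! = 1/495
Racah Σ t=0..0: t=0:+1/576 = 1/576
⇒ 3j(1 4 5; 0 0 0)² = 5/99, sgn -1
Racah Σ t=0..0: t=0:+1/1152 = 1/1152
⇒ 3j(1 4 5; 1 0 -1)² = 1/33, sgn +1
4πI² = N·(3j₀)²·(3jₘ)² = 5/11
I = -1·√(0.454545/4π) = -0.19018827

-0.190188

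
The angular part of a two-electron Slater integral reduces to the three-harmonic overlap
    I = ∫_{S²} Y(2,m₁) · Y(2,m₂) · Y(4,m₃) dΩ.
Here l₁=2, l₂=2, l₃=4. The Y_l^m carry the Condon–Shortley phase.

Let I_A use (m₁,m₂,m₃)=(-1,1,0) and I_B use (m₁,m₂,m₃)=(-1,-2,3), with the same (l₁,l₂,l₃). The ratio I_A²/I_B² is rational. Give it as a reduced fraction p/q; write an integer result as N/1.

16/35

l's match ⇒ only the (l;m) 3-j factors differ between A and B.
A: triangle coeff Δ(2,2,4) = 1/630; Σ_t [0,0]: t=0:+1/36 = 1/36; (3j)²=8/315 [(2 2 4; -1 1 0)], sign=+1
B: triangle coeff Δ(2,2,4) = 1/630; Σ_t [0,0]: t=0:+1/144 = 1/144; (3j)²=1/18 [(2 2 4; -1 -2 3)], sign=-1
I_A²/I_B² = (8/315)/(1/18) = 16/35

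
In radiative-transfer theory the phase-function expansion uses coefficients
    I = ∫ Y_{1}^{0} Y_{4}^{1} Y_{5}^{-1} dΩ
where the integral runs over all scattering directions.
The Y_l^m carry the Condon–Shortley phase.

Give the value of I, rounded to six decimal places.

Checks pass: Σm=0; 10 even; l₃=5∈[3,5].
(2·1+1)(2·4+1)(2·5+1) = 297
Δ: 0! 2! 8! / 11! → 1/495
sum: t=0:+1/576 = 1/576
3j²(1 4 5; 0 0 0) = Δ·Π!·Σ² = 5/99  (sign -1)
sum: t=0:+1/720 = 1/720
3j²(1 4 5; 0 1 -1) = Δ·Π!·Σ² = 8/165  (sign +1)
combine: 4πI² = 297·5/99·8/165 = 8/11
take √, sign -1: I = -0.24057125

-0.240571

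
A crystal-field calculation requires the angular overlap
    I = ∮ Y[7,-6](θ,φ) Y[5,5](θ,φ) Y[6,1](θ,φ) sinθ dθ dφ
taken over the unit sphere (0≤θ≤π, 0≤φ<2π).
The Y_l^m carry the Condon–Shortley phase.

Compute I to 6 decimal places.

0.126562

Checks pass: Σm=0; 18 even; l₃=6∈[2,12].
(2·7+1)(2·5+1)(2·6+1) = 2145
Δ: 6! 8! 4! / 19! → 1/174594420
sum: t=1:−1/4147200 t=2:+1/207360 t=3:−1/82944 t=4:+1/207360 t=5:−1/4147200 = -1/345600
3j²(7 5 6; 0 0 0) = Δ·Π!·Σ² = 420/46189  (sign -1)
sum: t=6:+1/87091200 = 1/87091200
3j²(7 5 6; -6 5 1) = Δ·Π!·Σ² = 10/969  (sign -1)
combine: 4πI² = 2145·420/46189·10/969 = 21000/104329
take √, sign +1: I = 0.12656167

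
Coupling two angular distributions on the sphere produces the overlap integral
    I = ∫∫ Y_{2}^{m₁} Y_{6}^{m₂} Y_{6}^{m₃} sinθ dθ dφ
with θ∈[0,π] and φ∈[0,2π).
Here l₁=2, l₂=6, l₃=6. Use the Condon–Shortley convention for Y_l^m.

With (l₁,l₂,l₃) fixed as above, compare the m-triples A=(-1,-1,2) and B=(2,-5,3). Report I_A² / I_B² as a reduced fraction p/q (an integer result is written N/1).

6/11

Shared (l₁,l₂,l₃)=(2,6,6): N and (l;000)² cancel in I_A²/I_B².
A: Δ = 2!·2!·10!/15! = 1/90090; Racah Σ t=1..2: t=1:−1/34560 t=2:+1/60480 = -1/80640; ⇒ 3j(2 6 6; -1 -1 2)² = 6/1001, sgn -1
B: Δ = 2!·2!·10!/15! = 1/90090; Racah Σ t=0..0: t=0:+1/1451520 = 1/1451520; ⇒ 3j(2 6 6; 2 -5 3)² = 1/91, sgn -1
I_A²/I_B² = (6/1001)/(1/91) = 6/11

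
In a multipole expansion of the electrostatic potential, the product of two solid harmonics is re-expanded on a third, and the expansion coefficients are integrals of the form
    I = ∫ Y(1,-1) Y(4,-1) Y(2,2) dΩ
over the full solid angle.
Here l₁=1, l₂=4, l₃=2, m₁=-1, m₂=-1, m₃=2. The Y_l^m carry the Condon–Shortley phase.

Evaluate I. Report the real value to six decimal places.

|1−4|≤2≤1+4 violated ⇒ I = 0

0.000000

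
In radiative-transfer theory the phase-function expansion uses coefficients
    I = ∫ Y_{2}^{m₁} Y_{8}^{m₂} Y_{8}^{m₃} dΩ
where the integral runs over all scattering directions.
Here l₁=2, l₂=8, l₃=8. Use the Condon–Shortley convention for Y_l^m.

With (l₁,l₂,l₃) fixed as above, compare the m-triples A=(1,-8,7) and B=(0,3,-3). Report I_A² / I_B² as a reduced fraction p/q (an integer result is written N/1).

8/3

l's match ⇒ only the (l;m) 3-j factors differ between A and B.
A: triangle coeff Δ(2,8,8) = 1/348840; Σ_t [0,0]: t=0:+1/174356582400 = 1/174356582400; (3j)²=5/323 [(2 8 8; 1 -8 7)], sign=-1
B: triangle coeff Δ(2,8,8) = 1/348840; Σ_t [0,2]: t=0:+1/958003200 t=1:−1/87091200 t=2:+1/174182400 = -1/212889600; (3j)²=15/2584 [(2 8 8; 0 3 -3)], sign=+1
I_A²/I_B² = (5/323)/(15/2584) = 8/3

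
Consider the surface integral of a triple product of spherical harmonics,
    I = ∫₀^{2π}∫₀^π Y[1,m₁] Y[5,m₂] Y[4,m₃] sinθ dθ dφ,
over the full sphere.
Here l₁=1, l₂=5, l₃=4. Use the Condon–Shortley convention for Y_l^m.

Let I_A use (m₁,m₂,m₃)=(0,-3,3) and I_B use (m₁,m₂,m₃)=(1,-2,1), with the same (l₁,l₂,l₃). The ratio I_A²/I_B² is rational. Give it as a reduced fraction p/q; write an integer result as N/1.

Shared (l₁,l₂,l₃)=(1,5,4): N and (l;000)² cancel in I_A²/I_B².
A: Δ = 2!·0!·8!/11! = 1/495; Racah Σ t=1..1: t=1:−1/5040 = -1/5040; ⇒ 3j(1 5 4; 0 -3 3)² = 16/495, sgn +1
B: Δ = 2!·0!·8!/11! = 1/495; Racah Σ t=0..0: t=0:+1/1440 = 1/1440; ⇒ 3j(1 5 4; 1 -2 1)² = 7/165, sgn -1
I_A²/I_B² = (16/495)/(7/165) = 16/21

16/21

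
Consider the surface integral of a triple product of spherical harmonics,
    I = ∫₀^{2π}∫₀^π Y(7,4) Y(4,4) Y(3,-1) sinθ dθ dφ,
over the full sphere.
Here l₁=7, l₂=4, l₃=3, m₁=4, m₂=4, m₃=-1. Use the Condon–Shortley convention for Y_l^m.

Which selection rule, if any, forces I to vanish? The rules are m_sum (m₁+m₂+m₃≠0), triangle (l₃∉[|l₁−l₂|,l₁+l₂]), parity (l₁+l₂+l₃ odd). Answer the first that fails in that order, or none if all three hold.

azimuthal sum: 4 + 4 − 1 = 7  ✗
3 ≤ 3 ≤ 11 (triangle on l)
L = 7 + 4 + 3 = 14 (even)

m_sum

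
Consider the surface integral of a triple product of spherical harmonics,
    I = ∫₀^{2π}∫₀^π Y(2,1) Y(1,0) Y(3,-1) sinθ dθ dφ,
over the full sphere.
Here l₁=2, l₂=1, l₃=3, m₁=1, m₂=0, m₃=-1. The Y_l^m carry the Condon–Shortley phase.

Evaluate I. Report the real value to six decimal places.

m-sum 0 ✓  L=6 even ✓  1≤3≤3 ✓
Π(2lᵢ+1) = 5×3×7 = 105
triangle coeff Δ(2,1,3) = 1/105
Σ_t [0,0]: t=0:+1/4 = 1/4
(3j)²=3/35 [(2 1 3; 0 0 0)], sign=-1
Σ_t [0,0]: t=0:+1/6 = 1/6
(3j)²=8/105 [(2 1 3; 1 0 -1)], sign=+1
⇒ 4πI² = 24/35
I = (-1)√(24/35/(4π)) = -0.23359668

-0.233597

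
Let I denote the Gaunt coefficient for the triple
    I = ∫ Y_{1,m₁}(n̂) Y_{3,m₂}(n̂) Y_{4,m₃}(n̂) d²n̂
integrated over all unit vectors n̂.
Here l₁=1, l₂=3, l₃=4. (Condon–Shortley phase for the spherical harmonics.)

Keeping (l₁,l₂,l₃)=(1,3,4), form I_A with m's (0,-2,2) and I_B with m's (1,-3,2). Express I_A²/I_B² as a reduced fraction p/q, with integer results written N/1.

12/1

Shared (l₁,l₂,l₃)=(1,3,4): N and (l;000)² cancel in I_A²/I_B².
A: Δ = 0!·2!·6!/9! = 1/252; Racah Σ t=0..0: t=0:+1/120 = 1/120; ⇒ 3j(1 3 4; 0 -2 2)² = 1/21, sgn +1
B: Δ = 0!·2!·6!/9! = 1/252; Racah Σ t=0..0: t=0:+1/1440 = 1/1440; ⇒ 3j(1 3 4; 1 -3 2)² = 1/252, sgn +1
I_A²/I_B² = (1/21)/(1/252) = 12/1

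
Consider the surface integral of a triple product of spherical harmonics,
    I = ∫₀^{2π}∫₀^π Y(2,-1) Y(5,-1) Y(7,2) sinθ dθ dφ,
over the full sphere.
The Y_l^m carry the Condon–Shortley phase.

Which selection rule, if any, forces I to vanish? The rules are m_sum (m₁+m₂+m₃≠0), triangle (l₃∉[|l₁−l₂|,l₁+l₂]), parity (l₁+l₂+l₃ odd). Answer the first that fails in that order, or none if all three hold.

none

azimuthal sum: -1 − 1 + 2 = 0  ✓
3 ≤ 7 ≤ 7 (triangle on l)  ✓
L = 2 + 5 + 7 = 14 (even)  ✓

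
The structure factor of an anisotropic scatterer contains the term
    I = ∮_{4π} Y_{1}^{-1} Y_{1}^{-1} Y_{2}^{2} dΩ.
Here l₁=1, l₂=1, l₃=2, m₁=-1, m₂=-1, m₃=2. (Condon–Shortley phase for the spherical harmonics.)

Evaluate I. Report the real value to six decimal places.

0.309019

Checks pass: Σm=0; 4 even; l₃=2∈[0,2].
(2·1+1)(2·1+1)(2·2+1) = 45
Δ: 0! 2! 2! / 5! → 1/30
sum: t=0:+1/1 = 1/1
3j²(1 1 2; 0 0 0) = Δ·Π!·Σ² = 2/15  (sign +1)
sum: t=0:+1/4 = 1/4
3j²(1 1 2; -1 -1 2) = Δ·Π!·Σ² = 1/5  (sign +1)
combine: 4πI² = 45·2/15·1/5 = 6/5
take √, sign +1: I = 0.30901936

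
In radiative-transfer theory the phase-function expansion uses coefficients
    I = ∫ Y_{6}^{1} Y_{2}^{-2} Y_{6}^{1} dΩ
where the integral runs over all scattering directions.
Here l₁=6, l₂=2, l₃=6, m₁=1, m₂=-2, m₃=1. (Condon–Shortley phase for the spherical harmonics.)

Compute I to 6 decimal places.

m-sum 0 ✓  L=14 even ✓  4≤6≤8 ✓
Π(2lᵢ+1) = 13×5×13 = 845
triangle coeff Δ(6,2,6) = 1/90090
Σ_t [0,2]: t=0:+1/69120 t=1:−1/14400 t=2:+1/69120 = -7/172800
(3j)²=14/715 [(6 2 6; 0 0 0)], sign=-1
Σ_t [0,0]: t=0:+1/57600 = 1/57600
(3j)²=21/715 [(6 2 6; 1 -2 1)], sign=-1
⇒ 4πI² = 294/605
I = (+1)√(294/605/(4π)) = 0.19664868

0.196649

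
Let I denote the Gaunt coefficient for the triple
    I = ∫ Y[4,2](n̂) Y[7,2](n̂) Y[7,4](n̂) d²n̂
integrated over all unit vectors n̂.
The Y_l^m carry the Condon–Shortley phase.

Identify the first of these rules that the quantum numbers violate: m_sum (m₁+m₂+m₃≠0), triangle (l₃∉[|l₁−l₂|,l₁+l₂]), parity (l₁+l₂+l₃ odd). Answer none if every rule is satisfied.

Σmᵢ = 8  ✗
l₃∈[|l₁−l₂|,l₁+l₂]=[3,11], have l₃=7
Σlᵢ = 18 ⇒ even

m_sum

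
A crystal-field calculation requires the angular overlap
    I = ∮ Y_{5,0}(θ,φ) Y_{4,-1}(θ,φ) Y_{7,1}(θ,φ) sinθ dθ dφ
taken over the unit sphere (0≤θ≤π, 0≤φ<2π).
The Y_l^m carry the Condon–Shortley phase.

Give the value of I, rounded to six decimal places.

m-sum 0 ✓  L=16 even ✓  1≤7≤9 ✓
Π(2lᵢ+1) = 11×9×15 = 1485
triangle coeff Δ(5,4,7) = 1/6126120
Σ_t [0,2]: t=0:+1/69120 t=1:−1/20736 t=2:+1/69120 = -1/51840
(3j)²=280/21879 [(5 4 7; 0 0 0)], sign=+1
Σ_t [0,2]: t=0:+1/51840 t=1:−1/27648 t=2:+1/172800 = -23/2073600
(3j)²=529/87516 [(5 4 7; 0 -1 1)], sign=-1
⇒ 4πI² = 185150/1611753
I = (-1)√(185150/1611753/(4π)) = -0.09561096

-0.095611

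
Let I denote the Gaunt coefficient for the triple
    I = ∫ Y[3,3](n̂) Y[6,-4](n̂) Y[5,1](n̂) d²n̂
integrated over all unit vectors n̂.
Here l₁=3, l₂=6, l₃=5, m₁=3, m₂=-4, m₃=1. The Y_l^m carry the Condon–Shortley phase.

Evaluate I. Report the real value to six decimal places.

-0.190675

Rules hold: Σm=0, L=14 even, 3≤5≤9.
N = 7·13·11 = 1001
Δ = 4!·2!·8!/15! = 1/675675
Racah Σ t=1..3: t=1:−1/8640 t=2:+1/2304 t=3:−1/8640 = 7/34560
⇒ 3j(3 6 5; 0 0 0)² = 7/429, sgn -1
Racah Σ t=0..0: t=0:+1/69120 = 1/69120
⇒ 3j(3 6 5; 3 -4 1)² = 4/143, sgn +1
4πI² = N·(3j₀)²·(3jₘ)² = 196/429
I = -1·√(0.456876/4π) = -0.19067531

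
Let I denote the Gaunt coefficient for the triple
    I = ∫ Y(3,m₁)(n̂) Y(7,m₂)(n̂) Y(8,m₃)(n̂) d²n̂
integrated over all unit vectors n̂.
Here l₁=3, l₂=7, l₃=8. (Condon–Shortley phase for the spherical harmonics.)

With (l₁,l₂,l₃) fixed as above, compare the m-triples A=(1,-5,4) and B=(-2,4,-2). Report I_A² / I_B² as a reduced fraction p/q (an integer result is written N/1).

Shared (l₁,l₂,l₃)=(3,7,8): N and (l;000)² cancel in I_A²/I_B².
A: Δ = 2!·4!·12!/19! = 1/5290740; Racah Σ t=0..2: t=0:+1/58060800 t=1:−1/239500800 t=2:+1/22992076800 = 43/3284582400; ⇒ 3j(3 7 8; 1 -5 4)² = 12943/755820, sgn +1
B: Δ = 2!·4!·12!/19! = 1/5290740; Racah Σ t=1..2: t=1:−1/174182400 t=2:+1/26127360 = 17/522547200; ⇒ 3j(3 7 8; -2 4 -2)² = 935/62244, sgn +1
I_A²/I_B² = (12943/755820)/(935/62244) = 90601/79475

90601/79475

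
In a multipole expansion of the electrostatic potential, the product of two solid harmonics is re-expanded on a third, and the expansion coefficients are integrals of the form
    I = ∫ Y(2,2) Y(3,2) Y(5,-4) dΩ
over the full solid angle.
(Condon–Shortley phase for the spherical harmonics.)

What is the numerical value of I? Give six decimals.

Checks pass: Σm=0; 10 even; l₃=5∈[1,5].
(2·2+1)(2·3+1)(2·5+1) = 385
Δ: 0! 4! 6! / 11! → 1/2310
sum: t=0:+1/144 = 1/144
3j²(2 3 5; 0 0 0) = Δ·Π!·Σ² = 10/231  (sign -1)
sum: t=0:+1/2880 = 1/2880
3j²(2 3 5; 2 2 -4) = Δ·Π!·Σ² = 3/55  (sign -1)
combine: 4πI² = 385·10/231·3/55 = 10/11
take √, sign +1: I = 0.26896683

0.268967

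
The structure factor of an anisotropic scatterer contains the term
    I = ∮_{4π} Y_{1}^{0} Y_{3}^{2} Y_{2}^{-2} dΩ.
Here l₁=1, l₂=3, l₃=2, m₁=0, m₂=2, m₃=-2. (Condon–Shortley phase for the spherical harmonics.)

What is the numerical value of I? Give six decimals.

0.184674

Checks pass: Σm=0; 6 even; l₃=2∈[2,4].
(2·1+1)(2·3+1)(2·2+1) = 105
Δ: 2! 0! 4! / 7! → 1/105
sum: t=1:−1/4 = -1/4
3j²(1 3 2; 0 0 0) = Δ·Π!·Σ² = 3/35  (sign -1)
sum: t=1:−1/24 = -1/24
3j²(1 3 2; 0 2 -2) = Δ·Π!·Σ² = 1/21  (sign -1)
combine: 4πI² = 105·3/35·1/21 = 3/7
take √, sign +1: I = 0.18467439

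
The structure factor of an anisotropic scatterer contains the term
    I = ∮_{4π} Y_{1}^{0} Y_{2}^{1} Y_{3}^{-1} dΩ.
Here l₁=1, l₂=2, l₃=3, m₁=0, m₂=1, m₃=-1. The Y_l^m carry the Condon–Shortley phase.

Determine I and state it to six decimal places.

-0.233597

Checks pass: Σm=0; 6 even; l₃=3∈[1,3].
(2·1+1)(2·2+1)(2·3+1) = 105
Δ: 0! 2! 4! / 7! → 1/105
sum: t=0:+1/4 = 1/4
3j²(1 2 3; 0 0 0) = Δ·Π!·Σ² = 3/35  (sign -1)
sum: t=0:+1/6 = 1/6
3j²(1 2 3; 0 1 -1) = Δ·Π!·Σ² = 8/105  (sign +1)
combine: 4πI² = 105·3/35·8/105 = 24/35
take √, sign -1: I = -0.23359668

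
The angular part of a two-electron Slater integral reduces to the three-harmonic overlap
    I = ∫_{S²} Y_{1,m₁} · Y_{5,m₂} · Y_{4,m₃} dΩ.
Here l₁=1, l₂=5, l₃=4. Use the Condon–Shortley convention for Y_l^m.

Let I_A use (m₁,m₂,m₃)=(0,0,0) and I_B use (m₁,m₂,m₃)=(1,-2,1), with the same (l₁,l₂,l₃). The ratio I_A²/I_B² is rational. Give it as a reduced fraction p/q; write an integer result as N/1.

25/21

Same 1,5,4: normalisation and zero-m 3j drop out of the ratio.
A: Δ: 2! 0! 8! / 11! → 1/495; sum: t=1:−1/576 = -1/576; 3j²(1 5 4; 0 0 0) = Δ·Π!·Σ² = 5/99  (sign -1)
B: Δ: 2! 0! 8! / 11! → 1/495; sum: t=0:+1/1440 = 1/1440; 3j²(1 5 4; 1 -2 1) = Δ·Π!·Σ² = 7/165  (sign -1)
I_A²/I_B² = (5/99)/(7/165) = 25/21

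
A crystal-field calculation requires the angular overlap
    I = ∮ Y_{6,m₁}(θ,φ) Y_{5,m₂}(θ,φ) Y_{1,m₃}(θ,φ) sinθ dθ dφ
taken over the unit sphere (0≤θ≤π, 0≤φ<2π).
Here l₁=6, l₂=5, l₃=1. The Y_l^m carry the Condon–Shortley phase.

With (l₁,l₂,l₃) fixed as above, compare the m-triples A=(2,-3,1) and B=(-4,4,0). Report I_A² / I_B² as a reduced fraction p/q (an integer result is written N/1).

l's match ⇒ only the (l;m) 3-j factors differ between A and B.
A: triangle coeff Δ(6,5,1) = 1/858; Σ_t [2,2]: t=2:+1/161280 = 1/161280; (3j)²=1/143 [(6 5 1; 2 -3 1)], sign=+1
B: triangle coeff Δ(6,5,1) = 1/858; Σ_t [9,9]: t=9:−1/362880 = -1/362880; (3j)²=10/429 [(6 5 1; -4 4 0)], sign=+1
I_A²/I_B² = (1/143)/(10/429) = 3/10

3/10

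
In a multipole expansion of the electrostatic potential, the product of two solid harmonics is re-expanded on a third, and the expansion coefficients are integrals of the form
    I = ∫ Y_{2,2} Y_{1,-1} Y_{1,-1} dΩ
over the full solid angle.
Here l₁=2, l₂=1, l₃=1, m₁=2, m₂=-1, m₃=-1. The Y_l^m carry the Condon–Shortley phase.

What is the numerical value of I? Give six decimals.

0.309019

Checks pass: Σm=0; 4 even; l₃=1∈[1,3].
(2·2+1)(2·1+1)(2·1+1) = 45
Δ: 2! 2! 0! / 5! → 1/30
sum: t=1:−1/1 = -1/1
3j²(2 1 1; 0 0 0) = Δ·Π!·Σ² = 2/15  (sign +1)
sum: t=0:+1/4 = 1/4
3j²(2 1 1; 2 -1 -1) = Δ·Π!·Σ² = 1/5  (sign +1)
combine: 4πI² = 45·2/15·1/5 = 6/5
take √, sign +1: I = 0.30901936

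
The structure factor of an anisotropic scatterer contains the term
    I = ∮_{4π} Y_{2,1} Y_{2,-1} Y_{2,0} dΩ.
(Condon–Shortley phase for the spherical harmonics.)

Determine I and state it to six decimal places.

Checks pass: Σm=0; 6 even; l₃=2∈[0,4].
(2·2+1)(2·2+1)(2·2+1) = 125
Δ: 2! 2! 2! / 7! → 1/630
sum: t=0:+1/8 t=1:−1/1 t=2:+1/8 = -3/4
3j²(2 2 2; 0 0 0) = Δ·Π!·Σ² = 2/35  (sign -1)
sum: t=0:+1/2 t=1:−1/4 = 1/4
3j²(2 2 2; 1 -1 0) = Δ·Π!·Σ² = 1/70  (sign +1)
combine: 4πI² = 125·2/35·1/70 = 5/49
take √, sign -1: I = -0.09011188

-0.090112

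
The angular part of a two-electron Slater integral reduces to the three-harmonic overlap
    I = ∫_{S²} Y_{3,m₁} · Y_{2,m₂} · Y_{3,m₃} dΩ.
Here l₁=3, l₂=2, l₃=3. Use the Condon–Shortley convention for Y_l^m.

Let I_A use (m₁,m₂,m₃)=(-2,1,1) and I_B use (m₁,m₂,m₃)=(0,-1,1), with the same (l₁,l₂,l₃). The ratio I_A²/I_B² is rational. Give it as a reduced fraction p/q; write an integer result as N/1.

15/2

Same 3,2,3: normalisation and zero-m 3j drop out of the ratio.
A: Δ: 2! 4! 2! / 9! → 1/3780; sum: t=1:−1/48 t=2:+1/12 = 1/16; 3j²(3 2 3; -2 1 1) = Δ·Π!·Σ² = 1/28  (sign +1)
B: Δ: 2! 4! 2! / 9! → 1/3780; sum: t=0:+1/12 t=1:−1/8 = -1/24; 3j²(3 2 3; 0 -1 1) = Δ·Π!·Σ² = 1/210  (sign -1)
I_A²/I_B² = (1/28)/(1/210) = 15/2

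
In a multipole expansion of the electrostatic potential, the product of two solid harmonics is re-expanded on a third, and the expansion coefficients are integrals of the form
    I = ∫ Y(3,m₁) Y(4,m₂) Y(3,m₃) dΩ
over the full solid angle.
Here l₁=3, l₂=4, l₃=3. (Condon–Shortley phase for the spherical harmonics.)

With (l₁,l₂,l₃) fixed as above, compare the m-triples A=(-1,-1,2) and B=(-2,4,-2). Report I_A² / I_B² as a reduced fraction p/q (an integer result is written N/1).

16/35

Shared (l₁,l₂,l₃)=(3,4,3): N and (l;000)² cancel in I_A²/I_B².
A: Δ = 4!·2!·4!/11! = 1/34650; Racah Σ t=2..3: t=2:+1/48 t=3:−1/144 = 1/72; ⇒ 3j(3 4 3; -1 -1 2)² = 16/693, sgn -1
B: Δ = 4!·2!·4!/11! = 1/34650; Racah Σ t=4..4: t=4:+1/576 = 1/576; ⇒ 3j(3 4 3; -2 4 -2)² = 5/99, sgn -1
I_A²/I_B² = (16/693)/(5/99) = 16/35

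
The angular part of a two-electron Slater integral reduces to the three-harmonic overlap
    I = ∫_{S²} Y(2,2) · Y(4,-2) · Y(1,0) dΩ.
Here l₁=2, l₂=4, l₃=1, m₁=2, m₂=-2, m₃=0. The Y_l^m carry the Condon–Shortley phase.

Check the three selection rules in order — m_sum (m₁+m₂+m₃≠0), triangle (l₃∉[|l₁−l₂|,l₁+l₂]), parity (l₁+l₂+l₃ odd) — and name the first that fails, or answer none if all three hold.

triangle

Σmᵢ = 0  ✓
l₃∈[|l₁−l₂|,l₁+l₂]=[2,6], have l₃=1  ✗
Σlᵢ = 7 ⇒ odd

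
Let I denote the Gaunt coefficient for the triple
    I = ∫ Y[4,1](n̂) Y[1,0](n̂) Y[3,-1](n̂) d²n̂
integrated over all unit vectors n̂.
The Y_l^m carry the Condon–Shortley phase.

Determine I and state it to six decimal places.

Rules hold: Σm=0, L=8 even, 3≤3≤5.
N = 9·3·7 = 189
Δ = 2!·6!·0!/9! = 1/252
Racah Σ t=1..1: t=1:−1/36 = -1/36
⇒ 3j(4 1 3; 0 0 0)² = 4/63, sgn +1
Racah Σ t=1..1: t=1:−1/48 = -1/48
⇒ 3j(4 1 3; 1 0 -1)² = 5/84, sgn -1
4πI² = N·(3j₀)²·(3jₘ)² = 5/7
I = -1·√(0.714286/4π) = -0.23841361

-0.238414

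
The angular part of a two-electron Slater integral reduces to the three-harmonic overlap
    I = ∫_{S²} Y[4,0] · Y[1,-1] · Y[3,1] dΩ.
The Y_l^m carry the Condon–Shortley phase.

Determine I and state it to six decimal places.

m-sum 0 ✓  L=8 even ✓  3≤3≤5 ✓
Π(2lᵢ+1) = 9×3×7 = 189
triangle coeff Δ(4,1,3) = 1/252
Σ_t [1,1]: t=1:−1/36 = -1/36
(3j)²=4/63 [(4 1 3; 0 0 0)], sign=+1
Σ_t [0,0]: t=0:+1/96 = 1/96
(3j)²=1/42 [(4 1 3; 0 -1 1)], sign=+1
⇒ 4πI² = 2/7
I = (+1)√(2/7/(4π)) = 0.15078601

0.150786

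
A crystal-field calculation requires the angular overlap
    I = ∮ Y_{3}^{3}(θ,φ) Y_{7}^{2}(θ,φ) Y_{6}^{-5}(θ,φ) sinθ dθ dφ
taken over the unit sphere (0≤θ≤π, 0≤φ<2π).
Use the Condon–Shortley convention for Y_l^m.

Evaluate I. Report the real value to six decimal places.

Rules hold: Σm=0, L=16 even, 4≤6≤10.
N = 7·15·13 = 1365
Δ = 4!·2!·10!/17! = 1/2042040
Racah Σ t=1..3: t=1:−1/207360 t=2:+1/57600 t=3:−1/207360 = 1/129600
⇒ 3j(3 7 6; 0 0 0)² = 168/12155, sgn +1
Racah Σ t=0..0: t=0:+1/17418240 = 1/17418240
⇒ 3j(3 7 6; 3 2 -5)² = 25/12376, sgn -1
4πI² = N·(3j₀)²·(3jₘ)² = 1575/41327
I = -1·√(0.0381107/4π) = -0.05507042

-0.055070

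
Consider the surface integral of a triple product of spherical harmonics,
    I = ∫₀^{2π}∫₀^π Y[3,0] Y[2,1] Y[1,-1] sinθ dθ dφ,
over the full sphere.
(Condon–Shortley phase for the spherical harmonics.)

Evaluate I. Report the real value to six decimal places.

0.143048

Checks pass: Σm=0; 6 even; l₃=1∈[1,5].
(2·3+1)(2·2+1)(2·1+1) = 105
Δ: 4! 2! 0! / 7! → 1/105
sum: t=2:+1/4 = 1/4
3j²(3 2 1; 0 0 0) = Δ·Π!·Σ² = 3/35  (sign -1)
sum: t=3:−1/12 = -1/12
3j²(3 2 1; 0 1 -1) = Δ·Π!·Σ² = 1/35  (sign -1)
combine: 4πI² = 105·3/35·1/35 = 9/35
take √, sign +1: I = 0.14304817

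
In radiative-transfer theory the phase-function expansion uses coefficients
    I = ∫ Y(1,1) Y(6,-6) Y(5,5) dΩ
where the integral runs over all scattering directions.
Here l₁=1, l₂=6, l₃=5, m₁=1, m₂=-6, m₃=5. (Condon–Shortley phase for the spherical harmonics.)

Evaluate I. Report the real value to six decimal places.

Rules hold: Σm=0, L=12 even, 5≤5≤7.
N = 3·13·11 = 429
Δ = 2!·0!·10!/13! = 1/858
Racah Σ t=1..1: t=1:−1/14400 = -1/14400
⇒ 3j(1 6 5; 0 0 0)² = 6/143, sgn +1
Racah Σ t=0..0: t=0:+1/7257600 = 1/7257600
⇒ 3j(1 6 5; 1 -6 5)² = 1/13, sgn +1
4πI² = N·(3j₀)²·(3jₘ)² = 18/13
I = +1·√(1.38462/4π) = 0.33194004

0.331940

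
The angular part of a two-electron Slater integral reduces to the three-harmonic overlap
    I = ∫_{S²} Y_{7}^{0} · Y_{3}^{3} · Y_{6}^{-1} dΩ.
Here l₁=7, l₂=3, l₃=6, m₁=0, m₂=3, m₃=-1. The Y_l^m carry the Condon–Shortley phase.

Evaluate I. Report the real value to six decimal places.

0.000000

m-sum = 0 + 3 − 1 = 2 ≠ 0 ⇒ I = 0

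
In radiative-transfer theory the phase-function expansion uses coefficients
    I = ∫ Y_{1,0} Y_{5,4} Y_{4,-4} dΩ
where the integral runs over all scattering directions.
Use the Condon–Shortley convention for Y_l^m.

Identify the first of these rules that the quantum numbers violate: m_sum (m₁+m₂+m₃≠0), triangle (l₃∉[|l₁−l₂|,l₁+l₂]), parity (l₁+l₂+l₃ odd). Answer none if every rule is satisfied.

m₁+m₂+m₃ = 0 + 4 − 4 = 0  ✓
triangle: |1−5|=4 ≤ l₃=4 ≤ 1+5=6  ✓
parity: l₁+l₂+l₃ = 10 is even  ✓

none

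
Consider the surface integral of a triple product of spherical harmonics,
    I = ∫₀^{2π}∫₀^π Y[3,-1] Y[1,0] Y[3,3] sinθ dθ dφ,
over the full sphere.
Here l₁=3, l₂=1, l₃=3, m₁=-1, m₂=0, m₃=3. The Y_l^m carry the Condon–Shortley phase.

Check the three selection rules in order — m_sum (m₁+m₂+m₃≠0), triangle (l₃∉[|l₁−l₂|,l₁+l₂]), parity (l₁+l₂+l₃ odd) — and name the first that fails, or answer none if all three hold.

Σmᵢ = 2  ✗
l₃∈[|l₁−l₂|,l₁+l₂]=[2,4], have l₃=3
Σlᵢ = 7 ⇒ odd

m_sum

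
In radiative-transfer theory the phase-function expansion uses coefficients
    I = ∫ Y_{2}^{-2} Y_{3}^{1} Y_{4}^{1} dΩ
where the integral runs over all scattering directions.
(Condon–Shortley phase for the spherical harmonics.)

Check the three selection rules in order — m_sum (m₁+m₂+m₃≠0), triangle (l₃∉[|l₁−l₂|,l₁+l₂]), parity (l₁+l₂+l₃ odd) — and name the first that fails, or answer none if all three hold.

m₁+m₂+m₃ = -2 + 1 + 1 = 0  ✓
triangle: |2−3|=1 ≤ l₃=4 ≤ 2+3=5  ✓
parity: l₁+l₂+l₃ = 9 is odd  ✗

parity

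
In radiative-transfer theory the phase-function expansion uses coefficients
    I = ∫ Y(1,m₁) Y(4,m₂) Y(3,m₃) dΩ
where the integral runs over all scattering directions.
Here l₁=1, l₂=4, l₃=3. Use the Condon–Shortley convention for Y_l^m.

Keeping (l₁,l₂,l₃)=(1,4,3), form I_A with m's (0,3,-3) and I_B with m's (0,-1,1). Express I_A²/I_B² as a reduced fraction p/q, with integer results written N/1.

l's match ⇒ only the (l;m) 3-j factors differ between A and B.
A: triangle coeff Δ(1,4,3) = 1/252; Σ_t [1,1]: t=1:−1/720 = -1/720; (3j)²=1/36 [(1 4 3; 0 3 -3)], sign=-1
B: triangle coeff Δ(1,4,3) = 1/252; Σ_t [1,1]: t=1:−1/48 = -1/48; (3j)²=5/84 [(1 4 3; 0 -1 1)], sign=-1
I_A²/I_B² = (1/36)/(5/84) = 7/15

7/15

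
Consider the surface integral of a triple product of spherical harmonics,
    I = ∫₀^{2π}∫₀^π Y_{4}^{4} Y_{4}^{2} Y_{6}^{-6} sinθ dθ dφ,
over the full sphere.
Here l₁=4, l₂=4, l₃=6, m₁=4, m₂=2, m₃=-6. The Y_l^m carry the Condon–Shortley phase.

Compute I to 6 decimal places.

-0.163436

Rules hold: Σm=0, L=14 even, 0≤6≤8.
N = 9·9·13 = 1053
Δ = 2!·6!·6!/15! = 1/1261260
Racah Σ t=0..2: t=0:+1/4608 t=1:−1/1296 t=2:+1/4608 = -7/20736
⇒ 3j(4 4 6; 0 0 0)² = 20/1287, sgn -1
Racah Σ t=0..0: t=0:+1/1036800 = 1/1036800
⇒ 3j(4 4 6; 4 2 -6)² = 4/195, sgn +1
4πI² = N·(3j₀)²·(3jₘ)² = 48/143
I = -1·√(0.335664/4π) = -0.16343598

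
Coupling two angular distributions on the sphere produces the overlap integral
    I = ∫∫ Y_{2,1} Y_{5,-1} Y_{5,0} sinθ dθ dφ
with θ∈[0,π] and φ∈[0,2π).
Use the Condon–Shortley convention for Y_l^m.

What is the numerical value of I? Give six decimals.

-0.036166

m-sum 0 ✓  L=12 even ✓  3≤5≤7 ✓
Π(2lᵢ+1) = 5×11×11 = 605
triangle coeff Δ(2,5,5) = 1/38610
Σ_t [0,2]: t=0:+1/2880 t=1:−1/576 t=2:+1/2880 = -1/960
(3j)²=10/429 [(2 5 5; 0 0 0)], sign=+1
Σ_t [0,1]: t=0:+1/1152 t=1:−1/1440 = 1/5760
(3j)²=1/858 [(2 5 5; 1 -1 0)], sign=-1
⇒ 4πI² = 25/1521
I = (-1)√(25/1521/(4π)) = -0.03616600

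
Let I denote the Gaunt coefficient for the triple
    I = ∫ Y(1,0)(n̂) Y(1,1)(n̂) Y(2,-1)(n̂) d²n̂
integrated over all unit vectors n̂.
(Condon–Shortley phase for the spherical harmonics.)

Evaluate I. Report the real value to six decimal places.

-0.218510

Rules hold: Σm=0, L=4 even, 0≤2≤2.
N = 3·3·5 = 45
Δ = 0!·2!·2!/5! = 1/30
Racah Σ t=0..0: t=0:+1/1 = 1/1
⇒ 3j(1 1 2; 0 0 0)² = 2/15, sgn +1
Racah Σ t=0..0: t=0:+1/2 = 1/2
⇒ 3j(1 1 2; 0 1 -1)² = 1/10, sgn -1
4πI² = N·(3j₀)²·(3jₘ)² = 3/5
I = -1·√(0.6/4π) = -0.21850969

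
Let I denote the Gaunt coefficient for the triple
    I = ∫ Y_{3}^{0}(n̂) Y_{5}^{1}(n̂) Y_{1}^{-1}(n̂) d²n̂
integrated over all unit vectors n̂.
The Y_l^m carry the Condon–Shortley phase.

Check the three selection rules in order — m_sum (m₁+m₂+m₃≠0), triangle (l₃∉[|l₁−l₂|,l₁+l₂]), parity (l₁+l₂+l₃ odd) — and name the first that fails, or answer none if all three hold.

azimuthal sum: 0 + 1 − 1 = 0  ✓
2 ≤ 1 ≤ 8 (triangle on l)  ✗
L = 3 + 5 + 1 = 9 (odd)

triangle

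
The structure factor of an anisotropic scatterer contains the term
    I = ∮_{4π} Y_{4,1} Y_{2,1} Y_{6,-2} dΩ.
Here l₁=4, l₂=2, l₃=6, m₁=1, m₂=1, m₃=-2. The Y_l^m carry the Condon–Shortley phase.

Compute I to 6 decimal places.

m-sum 0 ✓  L=12 even ✓  2≤6≤6 ✓
Π(2lᵢ+1) = 9×5×13 = 585
triangle coeff Δ(4,2,6) = 1/6435
Σ_t [0,0]: t=0:+1/2304 = 1/2304
(3j)²=5/143 [(4 2 6; 0 0 0)], sign=+1
Σ_t [0,0]: t=0:+1/4320 = 1/4320
(3j)²=224/6435 [(4 2 6; 1 1 -2)], sign=+1
⇒ 4πI² = 1120/1573
I = (+1)√(1120/1573/(4π)) = 0.23803440

0.238034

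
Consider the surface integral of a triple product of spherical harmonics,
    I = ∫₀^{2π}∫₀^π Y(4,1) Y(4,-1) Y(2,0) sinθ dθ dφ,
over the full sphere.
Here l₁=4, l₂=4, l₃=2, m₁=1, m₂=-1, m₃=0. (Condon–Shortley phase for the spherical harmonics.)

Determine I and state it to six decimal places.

-0.139264

Rules hold: Σm=0, L=10 even, 0≤2≤8.
N = 9·9·5 = 405
Δ = 6!·2!·2!/11! = 1/13860
Racah Σ t=2..4: t=2:+1/192 t=3:−1/36 t=4:+1/192 = -5/288
⇒ 3j(4 4 2; 0 0 0)² = 20/693, sgn -1
Racah Σ t=1..3: t=1:−1/480 t=2:+1/48 t=3:−1/144 = 17/1440
⇒ 3j(4 4 2; 1 -1 0)² = 289/13860, sgn +1
4πI² = N·(3j₀)²·(3jₘ)² = 1445/5929
I = -1·√(0.243717/4π) = -0.13926381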